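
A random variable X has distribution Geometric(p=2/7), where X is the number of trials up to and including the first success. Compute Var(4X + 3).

For X ~ Geometric(p=2/7), where X is the number of trials up to and including the first success:
Var(X) = \frac{35}{4}
Var(4X + 3) = (4)² × Var(X) = 16 × \frac{35}{4} = 140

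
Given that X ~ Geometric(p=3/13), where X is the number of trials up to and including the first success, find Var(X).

For X ~ Geometric(p=3/13), where X is the number of trials up to and including the first success:
Var(X) = \frac{130}{9}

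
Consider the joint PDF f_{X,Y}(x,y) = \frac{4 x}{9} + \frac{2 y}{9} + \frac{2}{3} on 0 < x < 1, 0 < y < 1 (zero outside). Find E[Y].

E[Y] = ∫_0^1 ∫_0^1 y × f(x,y) dx dy
= \frac{14}{27}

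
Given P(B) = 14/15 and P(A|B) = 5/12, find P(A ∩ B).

By definition, P(A|B) = P(A ∩ B) / P(B)
So P(A ∩ B) = P(A|B) × P(B)
= 5/12 × 14/15
= 7/18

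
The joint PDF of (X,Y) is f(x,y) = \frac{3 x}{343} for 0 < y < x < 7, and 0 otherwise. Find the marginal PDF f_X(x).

f_X(x) = ∫_0^x \frac{3 x}{343} dy = \frac{3 x^{2}}{343}
for 0 < x < 7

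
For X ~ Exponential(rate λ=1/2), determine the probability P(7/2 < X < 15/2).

P(7/2 < X < 15/2) = ∫_{7/2}^{15/2} f(x) dx
where f(x) = \frac{e^{- \frac{x}{2}}}{2}
= - \frac{1 - e^{2}}{e^{\frac{15}{4}}}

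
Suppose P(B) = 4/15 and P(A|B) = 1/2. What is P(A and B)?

By definition, P(A|B) = P(A ∩ B) / P(B)
So P(A ∩ B) = P(A|B) × P(B)
= 1/2 × 4/15
= 2/15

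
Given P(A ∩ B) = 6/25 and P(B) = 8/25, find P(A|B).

P(A|B) = P(A ∩ B) / P(B)
= (6/25) / (8/25)
= 3/4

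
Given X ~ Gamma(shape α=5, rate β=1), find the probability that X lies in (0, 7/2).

P(0 < X < 7/2) = ∫_{0}^{7/2} f(x) dx
where f(x) = \frac{x^{4} e^{- x}}{24}
= 1 - \frac{3075}{128 e^{\frac{7}{2}}}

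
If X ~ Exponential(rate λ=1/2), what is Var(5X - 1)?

For X ~ Exponential(rate λ=1/2):
Var(X) = 4
Var(5X - 1) = (5)² × Var(X) = 25 × 4 = 100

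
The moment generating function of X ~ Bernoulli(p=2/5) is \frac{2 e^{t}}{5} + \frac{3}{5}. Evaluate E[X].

To find E[X], compute M^(1)(0):
M^(1)(t) = \frac{2 e^{t}}{5}
M^(1)(0) = \frac{2}{5}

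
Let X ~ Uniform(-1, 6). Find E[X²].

Using the identity E[X²] = Var(X) + (E[X])²:
E[X] = \frac{5}{2}
Var(X) = \frac{49}{12}
E[X²] = \frac{49}{12} + (\frac{5}{2})²
= \frac{31}{3}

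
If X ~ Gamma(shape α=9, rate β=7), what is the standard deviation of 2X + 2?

For X ~ Gamma(shape α=9, rate β=7):
Var(X) = \frac{9}{49}
SD(X) = √(Var(X)) = √(\frac{9}{49}) = \frac{3}{7}
SD(2X + 2) = |2| × SD(X) = 2 × \frac{3}{7} = \frac{6}{7}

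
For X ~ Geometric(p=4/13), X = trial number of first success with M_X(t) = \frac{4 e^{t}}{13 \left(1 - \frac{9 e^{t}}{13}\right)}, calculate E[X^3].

To find E[X^3], compute M^(3)(0):
M^(1)(t) = \frac{4 e^{t}}{13 \left(1 - \frac{9 e^{t}}{13}\right)} + \frac{36 e^{2 t}}{169 \left(1 - \frac{9 e^{t}}{13}\right)^{2}}
M^(2)(t) = \frac{4 e^{t}}{13 \left(1 - \frac{9 e^{t}}{13}\right)} + \frac{108 e^{2 t}}{169 \left(1 - \frac{9 e^{t}}{13}\right)^{2}} + \frac{648 e^{3 t}}{2197 \left(1 - \frac{9 e^{t}}{13}\right)^{3}}
M^(3)(t) = \frac{4 e^{t}}{13 \left(1 - \frac{9 e^{t}}{13}\right)} + \frac{252 e^{2 t}}{169 \left(1 - \frac{9 e^{t}}{13}\right)^{2}} + \frac{3888 e^{3 t}}{2197 \left(1 - \frac{9 e^{t}}{13}\right)^{3}} + \frac{17496 e^{4 t}}{28561 \left(1 - \frac{9 e^{t}}{13}\right)^{4}}
M^(3)(0) = \frac{4667}{32}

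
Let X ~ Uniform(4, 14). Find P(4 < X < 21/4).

P(4 < X < 21/4) = ∫_{4}^{21/4} f(x) dx
where f(x) = \frac{1}{10}
= \frac{1}{8}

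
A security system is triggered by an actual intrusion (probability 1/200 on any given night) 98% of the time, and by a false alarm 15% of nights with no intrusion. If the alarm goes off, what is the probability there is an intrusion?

Let D = the rare event, + = positive/flagged.
P(D) = 1/200
P(+|D) = 98/100 = 49/50
P(+|D') = 15/100 = 3/20
P(+) = P(+|D)P(D) + P(+|D')P(D')
     = \frac{49}{50} × \frac{1}{200} + \frac{3}{20} × \frac{199}{200}
     = \frac{3083}{20000}
P(D|+) = P(+|D)P(D)/P(+) = \frac{98}{3083}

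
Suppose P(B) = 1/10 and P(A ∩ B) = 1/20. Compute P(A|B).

P(A|B) = P(A ∩ B) / P(B)
= (1/20) / (1/10)
= 1/2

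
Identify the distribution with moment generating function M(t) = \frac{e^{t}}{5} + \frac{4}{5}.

The MGF M(t) = \frac{e^{t}}{5} + \frac{4}{5} is the standard form for the Bernoulli distribution.
Comparing with the known MGF formula identifies: Bernoulli(p=1/5)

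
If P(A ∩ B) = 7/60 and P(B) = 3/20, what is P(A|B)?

P(A|B) = P(A ∩ B) / P(B)
= (7/60) / (3/20)
= 7/9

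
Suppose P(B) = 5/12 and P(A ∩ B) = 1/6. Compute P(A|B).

P(A|B) = P(A ∩ B) / P(B)
= (1/6) / (5/12)
= 2/5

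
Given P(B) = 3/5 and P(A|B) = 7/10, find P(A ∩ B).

By definition, P(A|B) = P(A ∩ B) / P(B)
So P(A ∩ B) = P(A|B) × P(B)
= 7/10 × 3/5
= 21/50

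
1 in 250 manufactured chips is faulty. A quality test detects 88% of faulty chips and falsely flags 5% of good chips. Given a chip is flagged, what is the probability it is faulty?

Let D = the rare event, + = positive/flagged.
P(D) = 1/250
P(+|D) = 88/100 = 22/25
P(+|D') = 5/100 = 1/20
P(+) = P(+|D)P(D) + P(+|D')P(D')
     = \frac{22}{25} × \frac{1}{250} + \frac{1}{20} × \frac{249}{250}
     = \frac{1333}{25000}
P(D|+) = P(+|D)P(D)/P(+) = \frac{88}{1333}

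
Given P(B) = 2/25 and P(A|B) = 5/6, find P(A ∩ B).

By definition, P(A|B) = P(A ∩ B) / P(B)
So P(A ∩ B) = P(A|B) × P(B)
= 5/6 × 2/25
= 1/15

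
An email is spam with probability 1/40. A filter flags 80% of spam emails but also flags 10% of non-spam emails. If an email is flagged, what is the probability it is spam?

Let D = the rare event, + = positive/flagged.
P(D) = 1/40
P(+|D) = 80/100 = 4/5
P(+|D') = 10/100 = 1/10
P(+) = P(+|D)P(D) + P(+|D')P(D')
     = \frac{4}{5} × \frac{1}{40} + \frac{1}{10} × \frac{39}{40}
     = \frac{47}{400}
P(D|+) = P(+|D)P(D)/P(+) = \frac{8}{47}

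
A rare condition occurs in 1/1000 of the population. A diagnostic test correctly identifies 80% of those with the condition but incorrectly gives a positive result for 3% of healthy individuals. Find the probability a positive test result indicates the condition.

Let D = the rare event, + = positive/flagged.
P(D) = 1/1000
P(+|D) = 80/100 = 4/5
P(+|D') = 3/100
P(+) = P(+|D)P(D) + P(+|D')P(D')
     = \frac{4}{5} × \frac{1}{1000} + \frac{3}{100} × \frac{999}{1000}
     = \frac{3077}{100000}
P(D|+) = P(+|D)P(D)/P(+) = \frac{80}{3077}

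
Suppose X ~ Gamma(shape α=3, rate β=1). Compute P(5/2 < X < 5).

P(5/2 < X < 5) = ∫_{5/2}^{5} f(x) dx
where f(x) = \frac{x^{2} e^{- x}}{2}
= - \frac{37}{2 e^{5}} + \frac{53}{8 e^{\frac{5}{2}}}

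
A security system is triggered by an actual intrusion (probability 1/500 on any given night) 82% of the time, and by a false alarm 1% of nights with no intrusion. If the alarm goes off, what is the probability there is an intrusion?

Let D = the rare event, + = positive/flagged.
P(D) = 1/500
P(+|D) = 82/100 = 41/50
P(+|D') = 1/100
P(+) = P(+|D)P(D) + P(+|D')P(D')
     = \frac{41}{50} × \frac{1}{500} + \frac{1}{100} × \frac{499}{500}
     = \frac{581}{50000}
P(D|+) = P(+|D)P(D)/P(+) = \frac{82}{581}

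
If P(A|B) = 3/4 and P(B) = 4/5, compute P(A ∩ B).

By definition, P(A|B) = P(A ∩ B) / P(B)
So P(A ∩ B) = P(A|B) × P(B)
= 3/4 × 4/5
= 3/5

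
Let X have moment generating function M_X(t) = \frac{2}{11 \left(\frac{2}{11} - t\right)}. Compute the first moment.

To find E[X], compute M^(1)(0):
M^(1)(t) = \frac{2}{11 \left(\frac{2}{11} - t\right)^{2}}
M^(1)(0) = \frac{11}{2}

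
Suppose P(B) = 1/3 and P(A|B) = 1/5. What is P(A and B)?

By definition, P(A|B) = P(A ∩ B) / P(B)
So P(A ∩ B) = P(A|B) × P(B)
= 1/5 × 1/3
= 1/15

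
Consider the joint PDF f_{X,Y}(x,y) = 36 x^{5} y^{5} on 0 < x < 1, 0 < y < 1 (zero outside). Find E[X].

E[X] = ∫_0^1 ∫_0^1 x × f(x,y) dy dx
= ∫_0^1 ∫_0^1 x × (36 x^{5} y^{5}) dy dx
= \frac{6}{7}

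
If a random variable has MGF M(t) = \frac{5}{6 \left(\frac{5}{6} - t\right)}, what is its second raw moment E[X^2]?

To find E[X^2], compute M^(2)(0):
M^(1)(t) = \frac{5}{6 \left(\frac{5}{6} - t\right)^{2}}
M^(2)(t) = \frac{5}{3 \left(\frac{5}{6} - t\right)^{3}}
M^(2)(0) = \frac{72}{25}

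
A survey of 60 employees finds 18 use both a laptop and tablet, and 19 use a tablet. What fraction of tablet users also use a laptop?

P(A ∩ B) = 18/60 = 3/10
P(B) = 19/60
P(A|B) = P(A ∩ B) / P(B) = (3/10) / (19/60) = 18/19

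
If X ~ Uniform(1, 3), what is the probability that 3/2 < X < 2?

P(3/2 < X < 2) = ∫_{3/2}^{2} f(x) dx
where f(x) = \frac{1}{2}
= \frac{1}{4}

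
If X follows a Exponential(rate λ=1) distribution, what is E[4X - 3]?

For X ~ Exponential(rate λ=1):
E[X] = 1
E[4X - 3] = 4 × E[X] - 3 = 1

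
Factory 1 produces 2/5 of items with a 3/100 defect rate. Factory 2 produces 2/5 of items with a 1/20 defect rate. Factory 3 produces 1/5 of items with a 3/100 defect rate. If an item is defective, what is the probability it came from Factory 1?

Using Bayes' theorem:
P(F1) = 2/5, P(D|F1) = 3/100
P(F2) = 2/5, P(D|F2) = 1/20
P(F3) = 1/5, P(D|F3) = 3/100
P(D) = P(D|F1)P(F1) + P(D|F2)P(F2) + P(D|F3)P(F3)
     = \frac{19}{500}
P(F1|D) = P(D|F1)P(F1) / P(D)
= \frac{6}{19}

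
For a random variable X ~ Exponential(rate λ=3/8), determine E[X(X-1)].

E[X(X-1)] = E[X² - X] = E[X²] - E[X]
E[X] = \frac{8}{3}
E[X²] = Var(X) + (E[X])² = \frac{64}{9} + (\frac{8}{3})² = \frac{128}{9}
E[X(X-1)] = \frac{128}{9} - \frac{8}{3} = \frac{104}{9}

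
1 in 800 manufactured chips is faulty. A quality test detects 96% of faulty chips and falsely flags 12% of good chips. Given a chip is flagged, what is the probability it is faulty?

Let D = the rare event, + = positive/flagged.
P(D) = 1/800
P(+|D) = 96/100 = 24/25
P(+|D') = 12/100 = 3/25
P(+) = P(+|D)P(D) + P(+|D')P(D')
     = \frac{24}{25} × \frac{1}{800} + \frac{3}{25} × \frac{799}{800}
     = \frac{2421}{20000}
P(D|+) = P(+|D)P(D)/P(+) = \frac{8}{807}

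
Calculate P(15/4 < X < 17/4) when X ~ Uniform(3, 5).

P(15/4 < X < 17/4) = ∫_{15/4}^{17/4} f(x) dx
where f(x) = \frac{1}{2}
= \frac{1}{4}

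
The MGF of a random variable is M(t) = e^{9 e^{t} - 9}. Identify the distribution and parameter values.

The MGF M(t) = e^{9 e^{t} - 9} is the standard form for the Poisson distribution.
Comparing with the known MGF formula identifies: Poisson(λ=9)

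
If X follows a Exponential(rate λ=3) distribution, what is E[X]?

For X ~ Exponential(rate λ=3), the expected value is:
E[X] = \frac{1}{3}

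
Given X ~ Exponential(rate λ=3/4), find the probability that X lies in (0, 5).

P(0 < X < 5) = ∫_{0}^{5} f(x) dx
where f(x) = \frac{3 e^{- \frac{3 x}{4}}}{4}
= 1 - e^{- \frac{15}{4}}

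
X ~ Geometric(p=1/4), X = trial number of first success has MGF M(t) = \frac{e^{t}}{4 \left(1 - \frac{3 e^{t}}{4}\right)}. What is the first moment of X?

To find E[X], compute M^(1)(0):
M^(1)(t) = \frac{e^{t}}{4 \left(1 - \frac{3 e^{t}}{4}\right)} + \frac{3 e^{2 t}}{16 \left(1 - \frac{3 e^{t}}{4}\right)^{2}}
M^(1)(0) = 4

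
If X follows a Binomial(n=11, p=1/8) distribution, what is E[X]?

For X ~ Binomial(n=11, p=1/8), the expected value is:
E[X] = \frac{11}{8}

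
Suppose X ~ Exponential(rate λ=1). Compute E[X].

For X ~ Exponential(rate λ=1), the expected value is:
E[X] = 1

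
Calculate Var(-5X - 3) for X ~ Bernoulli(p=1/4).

For X ~ Bernoulli(p=1/4):
Var(X) = \frac{3}{16}
Var(-5X - 3) = (-5)² × Var(X) = 25 × \frac{3}{16} = \frac{75}{16}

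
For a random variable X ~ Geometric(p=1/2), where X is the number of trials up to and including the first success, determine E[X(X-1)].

E[X(X-1)] = E[X² - X] = E[X²] - E[X]
E[X] = 2
E[X²] = Var(X) + (E[X])² = 2 + (2)² = 6
E[X(X-1)] = 6 - 2 = 4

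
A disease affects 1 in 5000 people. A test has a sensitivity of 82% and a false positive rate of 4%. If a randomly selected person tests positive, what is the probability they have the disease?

Let D = the rare event, + = positive/flagged.
P(D) = 1/5000
P(+|D) = 82/100 = 41/50
P(+|D') = 4/100 = 1/25
P(+) = P(+|D)P(D) + P(+|D')P(D')
     = \frac{41}{50} × \frac{1}{5000} + \frac{1}{25} × \frac{4999}{5000}
     = \frac{10039}{250000}
P(D|+) = P(+|D)P(D)/P(+) = \frac{41}{10039}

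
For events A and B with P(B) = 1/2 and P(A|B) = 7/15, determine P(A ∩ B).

By definition, P(A|B) = P(A ∩ B) / P(B)
So P(A ∩ B) = P(A|B) × P(B)
= 7/15 × 1/2
= 7/30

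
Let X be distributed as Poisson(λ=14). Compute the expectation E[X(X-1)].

E[X(X-1)] = E[X² - X] = E[X²] - E[X]
E[X] = 14
E[X²] = Var(X) + (E[X])² = 14 + (14)² = 210
E[X(X-1)] = 210 - 14 = 196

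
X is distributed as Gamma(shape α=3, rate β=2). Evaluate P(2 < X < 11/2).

P(2 < X < 11/2) = ∫_{2}^{11/2} f(x) dx
where f(x) = 4 x^{2} e^{- 2 x}
= \frac{-145 + 26 e^{7}}{2 e^{11}}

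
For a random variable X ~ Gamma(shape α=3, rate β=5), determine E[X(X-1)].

E[X(X-1)] = E[X² - X] = E[X²] - E[X]
E[X] = \frac{3}{5}
E[X²] = Var(X) + (E[X])² = \frac{3}{25} + (\frac{3}{5})² = \frac{12}{25}
E[X(X-1)] = \frac{12}{25} - \frac{3}{5} = - \frac{3}{25}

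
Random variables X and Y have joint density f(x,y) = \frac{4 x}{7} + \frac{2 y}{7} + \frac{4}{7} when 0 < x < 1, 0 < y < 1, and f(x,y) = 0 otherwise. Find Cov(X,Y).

E[XY] = ∫∫ xy × f(x,y) dx dy = \frac{2}{7}
E[X] = \frac{23}{42}
E[Y] = \frac{11}{21}
Cov(X,Y) = E[XY] - E[X]E[Y] = - \frac{1}{882}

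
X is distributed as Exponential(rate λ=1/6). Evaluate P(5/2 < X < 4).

P(5/2 < X < 4) = ∫_{5/2}^{4} f(x) dx
where f(x) = \frac{e^{- \frac{x}{6}}}{6}
= - \frac{1}{e^{\frac{2}{3}}} + e^{- \frac{5}{12}}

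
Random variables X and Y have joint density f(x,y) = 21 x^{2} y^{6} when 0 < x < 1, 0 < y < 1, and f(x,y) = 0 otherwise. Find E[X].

E[X] = ∫_0^1 ∫_0^1 x × f(x,y) dy dx
= ∫_0^1 ∫_0^1 x × (21 x^{2} y^{6}) dy dx
= \frac{3}{4}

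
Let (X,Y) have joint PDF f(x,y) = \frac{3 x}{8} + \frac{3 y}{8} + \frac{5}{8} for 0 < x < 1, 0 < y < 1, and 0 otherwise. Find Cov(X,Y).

E[XY] = ∫∫ xy × f(x,y) dx dy = \frac{9}{32}
E[X] = \frac{17}{32}
E[Y] = \frac{17}{32}
Cov(X,Y) = E[XY] - E[X]E[Y] = - \frac{1}{1024}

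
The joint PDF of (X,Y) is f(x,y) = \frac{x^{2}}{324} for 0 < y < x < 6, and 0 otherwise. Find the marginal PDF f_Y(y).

f_Y(y) = ∫_y^6 \frac{x^{2}}{324} dx = \frac{2}{9} - \frac{y^{3}}{972}
for 0 < y < 6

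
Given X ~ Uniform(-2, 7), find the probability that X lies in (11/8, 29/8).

P(11/8 < X < 29/8) = ∫_{11/8}^{29/8} f(x) dx
where f(x) = \frac{1}{9}
= \frac{1}{4}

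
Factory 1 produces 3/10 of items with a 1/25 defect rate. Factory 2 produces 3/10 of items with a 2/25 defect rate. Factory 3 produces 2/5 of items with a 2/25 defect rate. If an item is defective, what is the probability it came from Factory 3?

Using Bayes' theorem:
P(F1) = 3/10, P(D|F1) = 1/25
P(F2) = 3/10, P(D|F2) = 2/25
P(F3) = 2/5, P(D|F3) = 2/25
P(D) = P(D|F1)P(F1) + P(D|F2)P(F2) + P(D|F3)P(F3)
     = \frac{17}{250}
P(F3|D) = P(D|F3)P(F3) / P(D)
= \frac{8}{17}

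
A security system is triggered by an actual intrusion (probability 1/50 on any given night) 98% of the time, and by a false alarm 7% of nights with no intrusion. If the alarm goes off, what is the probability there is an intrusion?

Let D = the rare event, + = positive/flagged.
P(D) = 1/50
P(+|D) = 98/100 = 49/50
P(+|D') = 7/100
P(+) = P(+|D)P(D) + P(+|D')P(D')
     = \frac{49}{50} × \frac{1}{50} + \frac{7}{100} × \frac{49}{50}
     = \frac{441}{5000}
P(D|+) = P(+|D)P(D)/P(+) = \frac{2}{9}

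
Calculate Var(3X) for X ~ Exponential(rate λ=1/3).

For X ~ Exponential(rate λ=1/3):
Var(X) = 9
Var(3X) = (3)² × Var(X) = 9 × 9 = 81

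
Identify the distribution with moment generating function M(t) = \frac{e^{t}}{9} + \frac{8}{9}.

The MGF M(t) = \frac{e^{t}}{9} + \frac{8}{9} is the standard form for the Bernoulli distribution.
Comparing with the known MGF formula identifies: Bernoulli(p=1/9)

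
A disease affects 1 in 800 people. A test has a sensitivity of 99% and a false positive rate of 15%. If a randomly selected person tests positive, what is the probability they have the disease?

Let D = the rare event, + = positive/flagged.
P(D) = 1/800
P(+|D) = 99/100
P(+|D') = 15/100 = 3/20
P(+) = P(+|D)P(D) + P(+|D')P(D')
     = \frac{99}{100} × \frac{1}{800} + \frac{3}{20} × \frac{799}{800}
     = \frac{3021}{20000}
P(D|+) = P(+|D)P(D)/P(+) = \frac{33}{4028}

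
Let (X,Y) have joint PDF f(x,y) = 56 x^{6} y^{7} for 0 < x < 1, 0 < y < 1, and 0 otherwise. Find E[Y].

E[Y] = ∫_0^1 ∫_0^1 y × f(x,y) dx dy
= \frac{8}{9}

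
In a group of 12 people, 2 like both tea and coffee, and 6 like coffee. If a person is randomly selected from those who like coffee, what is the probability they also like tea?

P(A ∩ B) = 2/12 = 1/6
P(B) = 6/12 = 1/2
P(A|B) = P(A ∩ B) / P(B) = (1/6) / (1/2) = 1/3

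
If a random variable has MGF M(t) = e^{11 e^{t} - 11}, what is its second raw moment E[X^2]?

To find E[X^2], compute M^(2)(0):
M^(1)(t) = 11 e^{t} e^{11 e^{t} - 11}
M^(2)(t) = 121 e^{2 t} e^{11 e^{t} - 11} + 11 e^{t} e^{11 e^{t} - 11}
M^(2)(0) = 132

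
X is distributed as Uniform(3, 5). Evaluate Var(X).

For X ~ Uniform(3, 5):
Var(X) = \frac{1}{3}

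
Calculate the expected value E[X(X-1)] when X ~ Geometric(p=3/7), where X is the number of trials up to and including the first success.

E[X(X-1)] = E[X² - X] = E[X²] - E[X]
E[X] = \frac{7}{3}
E[X²] = Var(X) + (E[X])² = \frac{28}{9} + (\frac{7}{3})² = \frac{77}{9}
E[X(X-1)] = \frac{77}{9} - \frac{7}{3} = \frac{56}{9}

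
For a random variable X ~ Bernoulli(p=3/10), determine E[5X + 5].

For X ~ Bernoulli(p=3/10):
E[X] = \frac{3}{10}
E[5X + 5] = 5 × E[X] + 5 = \frac{13}{2}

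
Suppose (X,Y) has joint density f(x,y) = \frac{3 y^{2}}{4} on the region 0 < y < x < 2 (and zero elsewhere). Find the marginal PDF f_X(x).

f_X(x) = ∫_0^x \frac{3 y^{2}}{4} dy = \frac{x^{3}}{4}
for 0 < x < 2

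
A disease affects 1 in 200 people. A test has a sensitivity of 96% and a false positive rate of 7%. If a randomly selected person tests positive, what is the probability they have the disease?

Let D = the rare event, + = positive/flagged.
P(D) = 1/200
P(+|D) = 96/100 = 24/25
P(+|D') = 7/100
P(+) = P(+|D)P(D) + P(+|D')P(D')
     = \frac{24}{25} × \frac{1}{200} + \frac{7}{100} × \frac{199}{200}
     = \frac{1489}{20000}
P(D|+) = P(+|D)P(D)/P(+) = \frac{96}{1489}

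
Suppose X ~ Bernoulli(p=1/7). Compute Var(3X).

For X ~ Bernoulli(p=1/7):
Var(X) = \frac{6}{49}
Var(3X) = (3)² × Var(X) = 9 × \frac{6}{49} = \frac{54}{49}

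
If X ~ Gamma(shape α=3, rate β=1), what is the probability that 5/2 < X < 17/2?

P(5/2 < X < 17/2) = ∫_{5/2}^{17/2} f(x) dx
where f(x) = \frac{x^{2} e^{- x}}{2}
= \frac{-365 + 53 e^{6}}{8 e^{\frac{17}{2}}}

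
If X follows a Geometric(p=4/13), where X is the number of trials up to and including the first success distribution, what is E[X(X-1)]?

E[X(X-1)] = E[X² - X] = E[X²] - E[X]
E[X] = \frac{13}{4}
E[X²] = Var(X) + (E[X])² = \frac{117}{16} + (\frac{13}{4})² = \frac{143}{8}
E[X(X-1)] = \frac{143}{8} - \frac{13}{4} = \frac{117}{8}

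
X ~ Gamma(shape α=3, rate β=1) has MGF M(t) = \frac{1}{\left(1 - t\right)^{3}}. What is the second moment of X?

To find E[X^2], compute M^(2)(0):
M^(1)(t) = \frac{3}{\left(1 - t\right)^{4}}
M^(2)(t) = \frac{12}{\left(1 - t\right)^{5}}
M^(2)(0) = 12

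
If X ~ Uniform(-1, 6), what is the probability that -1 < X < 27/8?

P(-1 < X < 27/8) = ∫_{-1}^{27/8} f(x) dx
where f(x) = \frac{1}{7}
= \frac{5}{8}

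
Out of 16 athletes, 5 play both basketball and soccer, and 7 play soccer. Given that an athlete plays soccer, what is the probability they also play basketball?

P(A ∩ B) = 5/16
P(B) = 7/16
P(A|B) = P(A ∩ B) / P(B) = (5/16) / (7/16) = 5/7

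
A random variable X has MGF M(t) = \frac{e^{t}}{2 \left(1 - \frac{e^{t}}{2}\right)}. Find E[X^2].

To find E[X^2], compute M^(2)(0):
M^(1)(t) = \frac{e^{t}}{2 \left(1 - \frac{e^{t}}{2}\right)} + \frac{e^{2 t}}{4 \left(1 - \frac{e^{t}}{2}\right)^{2}}
M^(2)(t) = \frac{e^{t}}{2 \left(1 - \frac{e^{t}}{2}\right)} + \frac{3 e^{2 t}}{4 \left(1 - \frac{e^{t}}{2}\right)^{2}} + \frac{e^{3 t}}{4 \left(1 - \frac{e^{t}}{2}\right)^{3}}
M^(2)(0) = 6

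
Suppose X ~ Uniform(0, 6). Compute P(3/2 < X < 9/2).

P(3/2 < X < 9/2) = ∫_{3/2}^{9/2} f(x) dx
where f(x) = \frac{1}{6}
= \frac{1}{2}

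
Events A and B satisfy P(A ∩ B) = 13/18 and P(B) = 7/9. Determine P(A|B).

P(A|B) = P(A ∩ B) / P(B)
= (13/18) / (7/9)
= 13/14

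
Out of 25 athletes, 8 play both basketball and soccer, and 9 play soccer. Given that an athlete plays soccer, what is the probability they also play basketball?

P(A ∩ B) = 8/25
P(B) = 9/25
P(A|B) = P(A ∩ B) / P(B) = (8/25) / (9/25) = 8/9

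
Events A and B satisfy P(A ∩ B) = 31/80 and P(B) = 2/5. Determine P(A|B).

P(A|B) = P(A ∩ B) / P(B)
= (31/80) / (2/5)
= 31/32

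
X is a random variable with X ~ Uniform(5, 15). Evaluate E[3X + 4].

For X ~ Uniform(5, 15):
E[X] = 10
E[3X + 4] = 3 × E[X] + 4 = 34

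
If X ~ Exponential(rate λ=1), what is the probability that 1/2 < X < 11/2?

P(1/2 < X < 11/2) = ∫_{1/2}^{11/2} f(x) dx
where f(x) = e^{- x}
= - \frac{1 - e^{5}}{e^{\frac{11}{2}}}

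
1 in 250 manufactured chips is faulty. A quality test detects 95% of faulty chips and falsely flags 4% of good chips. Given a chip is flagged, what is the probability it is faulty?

Let D = the rare event, + = positive/flagged.
P(D) = 1/250
P(+|D) = 95/100 = 19/20
P(+|D') = 4/100 = 1/25
P(+) = P(+|D)P(D) + P(+|D')P(D')
     = \frac{19}{20} × \frac{1}{250} + \frac{1}{25} × \frac{249}{250}
     = \frac{1091}{25000}
P(D|+) = P(+|D)P(D)/P(+) = \frac{95}{1091}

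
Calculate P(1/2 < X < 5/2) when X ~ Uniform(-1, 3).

P(1/2 < X < 5/2) = ∫_{1/2}^{5/2} f(x) dx
where f(x) = \frac{1}{4}
= \frac{1}{2}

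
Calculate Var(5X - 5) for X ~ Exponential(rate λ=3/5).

For X ~ Exponential(rate λ=3/5):
Var(X) = \frac{25}{9}
Var(5X - 5) = (5)² × Var(X) = 25 × \frac{25}{9} = \frac{625}{9}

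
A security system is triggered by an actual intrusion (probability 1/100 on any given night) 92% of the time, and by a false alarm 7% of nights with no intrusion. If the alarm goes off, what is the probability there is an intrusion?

Let D = the rare event, + = positive/flagged.
P(D) = 1/100
P(+|D) = 92/100 = 23/25
P(+|D') = 7/100
P(+) = P(+|D)P(D) + P(+|D')P(D')
     = \frac{23}{25} × \frac{1}{100} + \frac{7}{100} × \frac{99}{100}
     = \frac{157}{2000}
P(D|+) = P(+|D)P(D)/P(+) = \frac{92}{785}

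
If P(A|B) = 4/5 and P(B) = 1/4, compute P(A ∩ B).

By definition, P(A|B) = P(A ∩ B) / P(B)
So P(A ∩ B) = P(A|B) × P(B)
= 4/5 × 1/4
= 1/5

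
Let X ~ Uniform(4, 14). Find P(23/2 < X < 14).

P(23/2 < X < 14) = ∫_{23/2}^{14} f(x) dx
where f(x) = \frac{1}{10}
= \frac{1}{4}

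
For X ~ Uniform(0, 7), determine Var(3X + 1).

For X ~ Uniform(0, 7):
Var(X) = \frac{49}{12}
Var(3X + 1) = (3)² × Var(X) = 9 × \frac{49}{12} = \frac{147}{4}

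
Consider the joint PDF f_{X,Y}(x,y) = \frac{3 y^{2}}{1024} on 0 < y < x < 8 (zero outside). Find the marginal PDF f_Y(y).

f_Y(y) = ∫_y^8 \frac{3 y^{2}}{1024} dx = \frac{3 y^{2} \left(8 - y\right)}{1024}
for 0 < y < 8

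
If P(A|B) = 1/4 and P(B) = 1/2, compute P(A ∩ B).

By definition, P(A|B) = P(A ∩ B) / P(B)
So P(A ∩ B) = P(A|B) × P(B)
= 1/4 × 1/2
= 1/8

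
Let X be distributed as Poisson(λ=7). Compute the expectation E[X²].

Using the identity E[X²] = Var(X) + (E[X])²:
E[X] = 7
Var(X) = 7
E[X²] = 7 + (7)²
= 56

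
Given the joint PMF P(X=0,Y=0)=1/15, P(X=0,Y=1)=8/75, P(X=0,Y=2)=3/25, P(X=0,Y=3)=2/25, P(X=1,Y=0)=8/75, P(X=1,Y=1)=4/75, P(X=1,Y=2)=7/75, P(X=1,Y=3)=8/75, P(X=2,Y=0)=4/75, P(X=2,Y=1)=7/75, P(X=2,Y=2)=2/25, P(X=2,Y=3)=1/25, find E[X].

First find marginal of X:
P(X=0) = 28/75
P(X=1) = 9/25
P(X=2) = 4/15
E[X] = 0 × 28/75 + 1 × 9/25 + 2 × 4/15 = 67/75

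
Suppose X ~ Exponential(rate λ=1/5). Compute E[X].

For X ~ Exponential(rate λ=1/5), the expected value is:
E[X] = 5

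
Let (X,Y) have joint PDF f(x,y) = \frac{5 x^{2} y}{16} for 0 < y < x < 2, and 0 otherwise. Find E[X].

f_X(x) = ∫_0^x \frac{5 x^{2} y}{16} dy = \frac{5 x^{4}}{32}
E[X] = ∫_0^2 x × (\frac{5 x^{4}}{32}) dx = \frac{5}{3}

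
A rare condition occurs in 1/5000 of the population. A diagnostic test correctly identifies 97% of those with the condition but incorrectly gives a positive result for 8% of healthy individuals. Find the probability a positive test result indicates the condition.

Let D = the rare event, + = positive/flagged.
P(D) = 1/5000
P(+|D) = 97/100
P(+|D') = 8/100 = 2/25
P(+) = P(+|D)P(D) + P(+|D')P(D')
     = \frac{97}{100} × \frac{1}{5000} + \frac{2}{25} × \frac{4999}{5000}
     = \frac{40089}{500000}
P(D|+) = P(+|D)P(D)/P(+) = \frac{97}{40089}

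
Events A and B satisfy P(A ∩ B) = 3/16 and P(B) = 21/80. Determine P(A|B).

P(A|B) = P(A ∩ B) / P(B)
= (3/16) / (21/80)
= 5/7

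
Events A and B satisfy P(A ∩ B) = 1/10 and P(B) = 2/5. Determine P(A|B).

P(A|B) = P(A ∩ B) / P(B)
= (1/10) / (2/5)
= 1/4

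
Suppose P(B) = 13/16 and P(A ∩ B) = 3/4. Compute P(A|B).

P(A|B) = P(A ∩ B) / P(B)
= (3/4) / (13/16)
= 12/13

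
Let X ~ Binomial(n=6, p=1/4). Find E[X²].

Using the identity E[X²] = Var(X) + (E[X])²:
E[X] = \frac{3}{2}
Var(X) = \frac{9}{8}
E[X²] = \frac{9}{8} + (\frac{3}{2})²
= \frac{27}{8}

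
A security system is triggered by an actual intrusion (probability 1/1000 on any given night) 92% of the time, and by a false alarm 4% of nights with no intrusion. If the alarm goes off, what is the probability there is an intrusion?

Let D = the rare event, + = positive/flagged.
P(D) = 1/1000
P(+|D) = 92/100 = 23/25
P(+|D') = 4/100 = 1/25
P(+) = P(+|D)P(D) + P(+|D')P(D')
     = \frac{23}{25} × \frac{1}{1000} + \frac{1}{25} × \frac{999}{1000}
     = \frac{511}{12500}
P(D|+) = P(+|D)P(D)/P(+) = \frac{23}{1022}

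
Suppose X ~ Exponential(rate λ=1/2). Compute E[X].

For X ~ Exponential(rate λ=1/2), the expected value is:
E[X] = 2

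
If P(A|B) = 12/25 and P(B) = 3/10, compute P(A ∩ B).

By definition, P(A|B) = P(A ∩ B) / P(B)
So P(A ∩ B) = P(A|B) × P(B)
= 12/25 × 3/10
= 18/125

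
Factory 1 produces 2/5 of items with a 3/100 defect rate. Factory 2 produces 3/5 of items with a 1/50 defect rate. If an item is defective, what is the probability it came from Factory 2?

Using Bayes' theorem:
P(F1) = 2/5, P(D|F1) = 3/100
P(F2) = 3/5, P(D|F2) = 1/50
P(D) = P(D|F1)P(F1) + P(D|F2)P(F2)
     = \frac{3}{125}
P(F2|D) = P(D|F2)P(F2) / P(D)
= \frac{1}{2}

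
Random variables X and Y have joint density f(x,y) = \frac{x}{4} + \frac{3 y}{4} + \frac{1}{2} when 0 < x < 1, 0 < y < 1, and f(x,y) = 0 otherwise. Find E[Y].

E[Y] = ∫_0^1 ∫_0^1 y × f(x,y) dx dy
= \frac{9}{16}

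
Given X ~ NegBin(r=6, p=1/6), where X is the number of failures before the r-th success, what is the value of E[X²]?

Using the identity E[X²] = Var(X) + (E[X])²:
E[X] = 30
Var(X) = 180
E[X²] = 180 + (30)²
= 1080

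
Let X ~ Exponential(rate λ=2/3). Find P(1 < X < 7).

P(1 < X < 7) = ∫_{1}^{7} f(x) dx
where f(x) = \frac{2 e^{- \frac{2 x}{3}}}{3}
= - \frac{1 - e^{4}}{e^{\frac{14}{3}}}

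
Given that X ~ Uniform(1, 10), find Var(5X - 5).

For X ~ Uniform(1, 10):
Var(X) = \frac{27}{4}
Var(5X - 5) = (5)² × Var(X) = 25 × \frac{27}{4} = \frac{675}{4}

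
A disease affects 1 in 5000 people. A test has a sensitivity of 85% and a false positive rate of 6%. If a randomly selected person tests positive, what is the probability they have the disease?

Let D = the rare event, + = positive/flagged.
P(D) = 1/5000
P(+|D) = 85/100 = 17/20
P(+|D') = 6/100 = 3/50
P(+) = P(+|D)P(D) + P(+|D')P(D')
     = \frac{17}{20} × \frac{1}{5000} + \frac{3}{50} × \frac{4999}{5000}
     = \frac{30079}{500000}
P(D|+) = P(+|D)P(D)/P(+) = \frac{85}{30079}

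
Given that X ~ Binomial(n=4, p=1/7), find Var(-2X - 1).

For X ~ Binomial(n=4, p=1/7):
Var(X) = \frac{24}{49}
Var(-2X - 1) = (-2)² × Var(X) = 4 × \frac{24}{49} = \frac{96}{49}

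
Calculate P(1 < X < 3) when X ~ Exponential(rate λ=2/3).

P(1 < X < 3) = ∫_{1}^{3} f(x) dx
where f(x) = \frac{2 e^{- \frac{2 x}{3}}}{3}
= - \frac{1}{e^{2}} + e^{- \frac{2}{3}}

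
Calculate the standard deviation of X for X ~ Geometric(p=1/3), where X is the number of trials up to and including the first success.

For X ~ Geometric(p=1/3), where X is the number of trials up to and including the first success:
Var(X) = 6
SD(X) = √(Var(X)) = √(6) = \sqrt{6}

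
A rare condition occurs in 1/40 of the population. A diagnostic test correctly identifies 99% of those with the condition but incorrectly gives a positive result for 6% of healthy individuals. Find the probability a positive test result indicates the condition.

Let D = the rare event, + = positive/flagged.
P(D) = 1/40
P(+|D) = 99/100
P(+|D') = 6/100 = 3/50
P(+) = P(+|D)P(D) + P(+|D')P(D')
     = \frac{99}{100} × \frac{1}{40} + \frac{3}{50} × \frac{39}{40}
     = \frac{333}{4000}
P(D|+) = P(+|D)P(D)/P(+) = \frac{11}{37}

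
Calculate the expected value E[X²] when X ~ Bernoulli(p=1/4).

Using the identity E[X²] = Var(X) + (E[X])²:
E[X] = \frac{1}{4}
Var(X) = \frac{3}{16}
E[X²] = \frac{3}{16} + (\frac{1}{4})²
= \frac{1}{4}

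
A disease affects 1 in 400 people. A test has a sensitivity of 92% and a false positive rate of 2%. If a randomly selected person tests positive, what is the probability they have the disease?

Let D = the rare event, + = positive/flagged.
P(D) = 1/400
P(+|D) = 92/100 = 23/25
P(+|D') = 2/100 = 1/50
P(+) = P(+|D)P(D) + P(+|D')P(D')
     = \frac{23}{25} × \frac{1}{400} + \frac{1}{50} × \frac{399}{400}
     = \frac{89}{4000}
P(D|+) = P(+|D)P(D)/P(+) = \frac{46}{445}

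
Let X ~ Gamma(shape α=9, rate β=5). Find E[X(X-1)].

E[X(X-1)] = E[X² - X] = E[X²] - E[X]
E[X] = \frac{9}{5}
E[X²] = Var(X) + (E[X])² = \frac{9}{25} + (\frac{9}{5})² = \frac{18}{5}
E[X(X-1)] = \frac{18}{5} - \frac{9}{5} = \frac{9}{5}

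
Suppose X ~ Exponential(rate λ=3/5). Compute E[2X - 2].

For X ~ Exponential(rate λ=3/5):
E[X] = \frac{5}{3}
E[2X - 2] = 2 × E[X] - 2 = \frac{4}{3}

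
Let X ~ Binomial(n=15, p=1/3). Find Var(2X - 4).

For X ~ Binomial(n=15, p=1/3):
Var(X) = \frac{10}{3}
Var(2X - 4) = (2)² × Var(X) = 4 × \frac{10}{3} = \frac{40}{3}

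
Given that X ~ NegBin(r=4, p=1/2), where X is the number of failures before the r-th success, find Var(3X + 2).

For X ~ NegBin(r=4, p=1/2), where X is the number of failures before the r-th success:
Var(X) = 8
Var(3X + 2) = (3)² × Var(X) = 9 × 8 = 72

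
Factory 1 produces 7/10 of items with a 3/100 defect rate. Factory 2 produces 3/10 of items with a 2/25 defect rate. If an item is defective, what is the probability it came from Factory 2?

Using Bayes' theorem:
P(F1) = 7/10, P(D|F1) = 3/100
P(F2) = 3/10, P(D|F2) = 2/25
P(D) = P(D|F1)P(F1) + P(D|F2)P(F2)
     = \frac{9}{200}
P(F2|D) = P(D|F2)P(F2) / P(D)
= \frac{8}{15}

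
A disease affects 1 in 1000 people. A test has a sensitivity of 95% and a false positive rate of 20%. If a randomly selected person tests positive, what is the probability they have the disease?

Let D = the rare event, + = positive/flagged.
P(D) = 1/1000
P(+|D) = 95/100 = 19/20
P(+|D') = 20/100 = 1/5
P(+) = P(+|D)P(D) + P(+|D')P(D')
     = \frac{19}{20} × \frac{1}{1000} + \frac{1}{5} × \frac{999}{1000}
     = \frac{803}{4000}
P(D|+) = P(+|D)P(D)/P(+) = \frac{19}{4015}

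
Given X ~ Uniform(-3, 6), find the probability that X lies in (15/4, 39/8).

P(15/4 < X < 39/8) = ∫_{15/4}^{39/8} f(x) dx
where f(x) = \frac{1}{9}
= \frac{1}{8}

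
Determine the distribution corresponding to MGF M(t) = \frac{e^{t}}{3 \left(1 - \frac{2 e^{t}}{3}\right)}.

The MGF M(t) = \frac{e^{t}}{3 \left(1 - \frac{2 e^{t}}{3}\right)} is the standard form for the Geometric distribution.
Comparing with the known MGF formula identifies: Geometric(p=1/3), X = trial number of first success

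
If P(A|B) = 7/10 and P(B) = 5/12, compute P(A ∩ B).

By definition, P(A|B) = P(A ∩ B) / P(B)
So P(A ∩ B) = P(A|B) × P(B)
= 7/10 × 5/12
= 7/24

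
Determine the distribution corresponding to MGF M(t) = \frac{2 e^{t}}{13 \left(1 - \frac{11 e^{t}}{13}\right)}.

The MGF M(t) = \frac{2 e^{t}}{13 \left(1 - \frac{11 e^{t}}{13}\right)} is the standard form for the Geometric distribution.
Comparing with the known MGF formula identifies: Geometric(p=2/13), X = trial number of first success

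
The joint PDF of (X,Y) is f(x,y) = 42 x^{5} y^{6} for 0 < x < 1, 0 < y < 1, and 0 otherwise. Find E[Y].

E[Y] = ∫_0^1 ∫_0^1 y × f(x,y) dx dy
= \frac{7}{8}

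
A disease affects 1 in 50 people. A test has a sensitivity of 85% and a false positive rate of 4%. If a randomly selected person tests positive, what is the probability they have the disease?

Let D = the rare event, + = positive/flagged.
P(D) = 1/50
P(+|D) = 85/100 = 17/20
P(+|D') = 4/100 = 1/25
P(+) = P(+|D)P(D) + P(+|D')P(D')
     = \frac{17}{20} × \frac{1}{50} + \frac{1}{25} × \frac{49}{50}
     = \frac{281}{5000}
P(D|+) = P(+|D)P(D)/P(+) = \frac{85}{281}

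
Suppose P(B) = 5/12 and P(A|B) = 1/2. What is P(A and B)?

By definition, P(A|B) = P(A ∩ B) / P(B)
So P(A ∩ B) = P(A|B) × P(B)
= 1/2 × 5/12
= 5/24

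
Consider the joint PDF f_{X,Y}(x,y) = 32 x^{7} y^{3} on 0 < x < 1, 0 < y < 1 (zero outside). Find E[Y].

E[Y] = ∫_0^1 ∫_0^1 y × f(x,y) dx dy
= \frac{4}{5}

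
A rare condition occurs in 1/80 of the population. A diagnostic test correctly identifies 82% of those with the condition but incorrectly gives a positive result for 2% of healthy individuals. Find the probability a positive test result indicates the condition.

Let D = the rare event, + = positive/flagged.
P(D) = 1/80
P(+|D) = 82/100 = 41/50
P(+|D') = 2/100 = 1/50
P(+) = P(+|D)P(D) + P(+|D')P(D')
     = \frac{41}{50} × \frac{1}{80} + \frac{1}{50} × \frac{79}{80}
     = \frac{3}{100}
P(D|+) = P(+|D)P(D)/P(+) = \frac{41}{120}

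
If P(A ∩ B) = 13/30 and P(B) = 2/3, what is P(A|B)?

P(A|B) = P(A ∩ B) / P(B)
= (13/30) / (2/3)
= 13/20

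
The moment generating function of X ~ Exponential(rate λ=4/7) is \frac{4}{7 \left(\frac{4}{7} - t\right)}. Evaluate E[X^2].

To find E[X^2], compute M^(2)(0):
M^(1)(t) = \frac{4}{7 \left(\frac{4}{7} - t\right)^{2}}
M^(2)(t) = \frac{8}{7 \left(\frac{4}{7} - t\right)^{3}}
M^(2)(0) = \frac{49}{8}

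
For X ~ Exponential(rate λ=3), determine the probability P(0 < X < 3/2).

P(0 < X < 3/2) = ∫_{0}^{3/2} f(x) dx
where f(x) = 3 e^{- 3 x}
= 1 - e^{- \frac{9}{2}}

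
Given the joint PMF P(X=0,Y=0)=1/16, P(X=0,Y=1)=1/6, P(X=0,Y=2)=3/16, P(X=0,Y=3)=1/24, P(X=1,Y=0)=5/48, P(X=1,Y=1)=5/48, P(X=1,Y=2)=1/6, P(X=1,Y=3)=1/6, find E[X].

First find marginal of X:
P(X=0) = 11/24
P(X=1) = 13/24
E[X] = 0 × 11/24 + 1 × 13/24 = 13/24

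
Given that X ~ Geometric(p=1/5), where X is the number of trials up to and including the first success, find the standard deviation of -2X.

For X ~ Geometric(p=1/5), where X is the number of trials up to and including the first success:
Var(X) = 20
SD(X) = √(Var(X)) = √(20) = 2 \sqrt{5}
SD(-2X) = |-2| × SD(X) = 2 × 2 \sqrt{5} = 4 \sqrt{5}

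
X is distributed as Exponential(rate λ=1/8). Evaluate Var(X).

For X ~ Exponential(rate λ=1/8):
Var(X) = 64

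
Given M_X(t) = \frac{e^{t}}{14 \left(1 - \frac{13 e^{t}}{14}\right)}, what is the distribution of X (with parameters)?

The MGF M(t) = \frac{e^{t}}{14 \left(1 - \frac{13 e^{t}}{14}\right)} is the standard form for the Geometric distribution.
Comparing with the known MGF formula identifies: Geometric(p=1/14), X = trial number of first success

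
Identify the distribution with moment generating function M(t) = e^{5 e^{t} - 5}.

The MGF M(t) = e^{5 e^{t} - 5} is the standard form for the Poisson distribution.
Comparing with the known MGF formula identifies: Poisson(λ=5)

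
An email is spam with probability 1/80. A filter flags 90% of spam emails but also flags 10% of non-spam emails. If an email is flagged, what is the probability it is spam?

Let D = the rare event, + = positive/flagged.
P(D) = 1/80
P(+|D) = 90/100 = 9/10
P(+|D') = 10/100 = 1/10
P(+) = P(+|D)P(D) + P(+|D')P(D')
     = \frac{9}{10} × \frac{1}{80} + \frac{1}{10} × \frac{79}{80}
     = \frac{11}{100}
P(D|+) = P(+|D)P(D)/P(+) = \frac{9}{88}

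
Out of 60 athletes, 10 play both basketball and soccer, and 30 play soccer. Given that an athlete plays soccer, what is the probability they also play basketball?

P(A ∩ B) = 10/60 = 1/6
P(B) = 30/60 = 1/2
P(A|B) = P(A ∩ B) / P(B) = (1/6) / (1/2) = 1/3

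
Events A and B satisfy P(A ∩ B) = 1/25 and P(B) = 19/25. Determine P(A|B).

P(A|B) = P(A ∩ B) / P(B)
= (1/25) / (19/25)
= 1/19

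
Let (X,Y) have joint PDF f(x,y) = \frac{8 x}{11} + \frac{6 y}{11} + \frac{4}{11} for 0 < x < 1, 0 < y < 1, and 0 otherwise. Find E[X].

E[X] = ∫_0^1 ∫_0^1 x × f(x,y) dy dx
= ∫_0^1 ∫_0^1 x × (\frac{8 x}{11} + \frac{6 y}{11} + \frac{4}{11}) dy dx
= \frac{37}{66}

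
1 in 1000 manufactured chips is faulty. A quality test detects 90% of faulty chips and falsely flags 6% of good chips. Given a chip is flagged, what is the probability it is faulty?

Let D = the rare event, + = positive/flagged.
P(D) = 1/1000
P(+|D) = 90/100 = 9/10
P(+|D') = 6/100 = 3/50
P(+) = P(+|D)P(D) + P(+|D')P(D')
     = \frac{9}{10} × \frac{1}{1000} + \frac{3}{50} × \frac{999}{1000}
     = \frac{1521}{25000}
P(D|+) = P(+|D)P(D)/P(+) = \frac{5}{338}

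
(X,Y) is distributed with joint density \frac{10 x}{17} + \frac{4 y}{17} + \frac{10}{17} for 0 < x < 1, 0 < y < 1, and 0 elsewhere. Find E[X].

E[X] = ∫_0^1 ∫_0^1 x × f(x,y) dy dx
= ∫_0^1 ∫_0^1 x × (\frac{10 x}{17} + \frac{4 y}{17} + \frac{10}{17}) dy dx
= \frac{28}{51}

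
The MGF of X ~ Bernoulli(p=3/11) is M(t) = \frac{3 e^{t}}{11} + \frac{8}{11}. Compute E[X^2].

To find E[X^2], compute M^(2)(0):
M^(1)(t) = \frac{3 e^{t}}{11}
M^(2)(t) = \frac{3 e^{t}}{11}
M^(2)(0) = \frac{3}{11}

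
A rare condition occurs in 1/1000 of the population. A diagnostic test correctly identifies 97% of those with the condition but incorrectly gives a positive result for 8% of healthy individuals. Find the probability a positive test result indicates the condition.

Let D = the rare event, + = positive/flagged.
P(D) = 1/1000
P(+|D) = 97/100
P(+|D') = 8/100 = 2/25
P(+) = P(+|D)P(D) + P(+|D')P(D')
     = \frac{97}{100} × \frac{1}{1000} + \frac{2}{25} × \frac{999}{1000}
     = \frac{8089}{100000}
P(D|+) = P(+|D)P(D)/P(+) = \frac{97}{8089}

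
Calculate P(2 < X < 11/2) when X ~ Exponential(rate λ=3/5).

P(2 < X < 11/2) = ∫_{2}^{11/2} f(x) dx
where f(x) = \frac{3 e^{- \frac{3 x}{5}}}{5}
= - \frac{1}{e^{\frac{33}{10}}} + e^{- \frac{6}{5}}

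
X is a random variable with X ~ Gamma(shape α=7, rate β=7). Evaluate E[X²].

Using the identity E[X²] = Var(X) + (E[X])²:
E[X] = 1
Var(X) = \frac{1}{7}
E[X²] = \frac{1}{7} + (1)²
= \frac{8}{7}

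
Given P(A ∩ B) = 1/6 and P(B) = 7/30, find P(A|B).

P(A|B) = P(A ∩ B) / P(B)
= (1/6) / (7/30)
= 5/7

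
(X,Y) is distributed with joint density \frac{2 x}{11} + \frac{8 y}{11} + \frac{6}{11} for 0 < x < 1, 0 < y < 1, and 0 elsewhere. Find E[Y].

E[Y] = ∫_0^1 ∫_0^1 y × f(x,y) dx dy
= \frac{37}{66}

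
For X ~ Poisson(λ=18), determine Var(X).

For X ~ Poisson(λ=18):
Var(X) = 18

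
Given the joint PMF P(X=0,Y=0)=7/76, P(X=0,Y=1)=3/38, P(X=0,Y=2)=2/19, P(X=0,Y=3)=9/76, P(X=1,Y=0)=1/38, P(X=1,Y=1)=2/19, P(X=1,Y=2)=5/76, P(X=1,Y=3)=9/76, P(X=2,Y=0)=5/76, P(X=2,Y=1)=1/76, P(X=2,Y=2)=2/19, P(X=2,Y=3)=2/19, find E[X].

First find marginal of X:
P(X=0) = 15/38
P(X=1) = 6/19
P(X=2) = 11/38
E[X] = 0 × 15/38 + 1 × 6/19 + 2 × 11/38 = 17/19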